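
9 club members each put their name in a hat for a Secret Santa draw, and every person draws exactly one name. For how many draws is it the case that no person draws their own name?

133496

The number of derangements of 9 is !9 = Σ_{k=0}^{9} (-1)^k·9!/k!
= 9! - 9!/1! + 9!/2! - 9!/3! + 9!/4! - 9!/5! + 9!/6! - 9!/7! + 9!/8! - 9!/9!
= 362880 - 362880 + 181440 - 60480 + 15120 - 3024 + 504 - 72 + 9 - 1
= 133496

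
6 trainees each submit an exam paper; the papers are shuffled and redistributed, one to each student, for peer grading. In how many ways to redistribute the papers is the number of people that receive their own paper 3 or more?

56

# with exactly i fixed is C(6,i)·!(6-i); sum over i=3..6:
  i=3: C(6,3)·!3 = 20·2 = 40
  i=4: C(6,4)·!2 = 15·1 = 15
  i=5: C(6,5)·!1 = 6·0 = 0
  i=6: C(6,6)·!0 = 1·1 = 1
Total = 56.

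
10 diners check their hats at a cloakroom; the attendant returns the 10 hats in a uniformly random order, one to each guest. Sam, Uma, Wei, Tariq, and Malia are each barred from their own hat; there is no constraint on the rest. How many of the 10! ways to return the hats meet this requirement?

2170680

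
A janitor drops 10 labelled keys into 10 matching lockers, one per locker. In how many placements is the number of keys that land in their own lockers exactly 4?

55650

Choose which 4 of the 10 are fixed: C(10,4) = 210.
The remaining 6 must be deranged: !6 = 265.
Total: 210 × 265 = 55650.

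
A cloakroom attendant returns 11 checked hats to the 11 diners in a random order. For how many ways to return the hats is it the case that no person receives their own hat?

14684570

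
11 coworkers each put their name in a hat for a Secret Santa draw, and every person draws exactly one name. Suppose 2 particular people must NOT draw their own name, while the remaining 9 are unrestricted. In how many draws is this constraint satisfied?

Let A_j be the event that the j-th constrained one is fixed. By inclusion-exclusion over the 2 events:
Σ_{j=0}^{2} (-1)^j C(2,j)(11-j)!
= C(2,0)·11! - C(2,1)·10! + C(2,2)·9!
= 39916800 - 7257600 + 362880
= 33022080

33022080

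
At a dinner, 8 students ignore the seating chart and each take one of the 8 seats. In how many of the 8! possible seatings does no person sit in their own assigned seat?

The subfactorial !8 = [8!/e] (nearest integer).
8! = 40320, and 40320/e ≈ 14832.90, so !8 = 14833.

14833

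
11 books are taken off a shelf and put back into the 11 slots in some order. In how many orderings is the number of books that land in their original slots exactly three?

2447445

Choose which 3 of the 11 are fixed: C(11,3) = 165.
The remaining 8 must be deranged: !8 = 14833.
Total: 165 × 14833 = 2447445.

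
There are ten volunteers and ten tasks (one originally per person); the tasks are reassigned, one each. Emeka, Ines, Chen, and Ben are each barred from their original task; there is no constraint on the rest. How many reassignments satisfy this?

2399760

Let A_j be the event that the j-th constrained one is fixed. By inclusion-exclusion over the 4 events:
Σ_{j=0}^{4} (-1)^j C(4,j)(10-j)!
= C(4,0)·10! - C(4,1)·9! + C(4,2)·8! - C(4,3)·7! + C(4,4)·6!
= 3628800 - 1451520 + 241920 - 20160 + 720
= 2399760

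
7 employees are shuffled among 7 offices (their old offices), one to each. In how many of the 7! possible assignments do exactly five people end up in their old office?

21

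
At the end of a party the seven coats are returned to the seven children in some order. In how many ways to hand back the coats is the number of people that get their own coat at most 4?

5018

# with exactly i fixed is C(7,i)·!(7-i); sum over i=0..4:
  i=0: C(7,0)·!7 = 1·1854 = 1854
  i=1: C(7,1)·!6 = 7·265 = 1855
  i=2: C(7,2)·!5 = 21·44 = 924
  i=3: C(7,3)·!4 = 35·9 = 315
  i=4: C(7,4)·!3 = 35·2 = 70
Total = 5018.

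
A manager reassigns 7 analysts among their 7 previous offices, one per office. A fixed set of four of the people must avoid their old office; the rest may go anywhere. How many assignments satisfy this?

Inclusion-exclusion on the 4 forbidden self-matches:
Σ_{j=0}^{4} (-1)^j C(4,j)(7-j)!
= C(4,0)·7! - C(4,1)·6! + C(4,2)·5! - C(4,3)·4! + C(4,4)·3!
= 5040 - 2880 + 720 - 96 + 6
= 2790

2790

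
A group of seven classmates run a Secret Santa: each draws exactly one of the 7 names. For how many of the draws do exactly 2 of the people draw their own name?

Choose which 2 of the 7 are fixed: C(7,2) = 21.
The other 5 form a derangement: !5 = 44.
Total: 21 × 44 = 924.

924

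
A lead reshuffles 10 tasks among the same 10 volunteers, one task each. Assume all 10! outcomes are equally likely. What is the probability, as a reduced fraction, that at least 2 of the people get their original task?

958879/3628800

Favorable outcomes: Σ_{i≥2} C(10,i)·!(10-i) = 45·14833 + 120·1854 + 210·265 + 252·44 + 210·9 + 120·2 + 45·1 + 10·0 + 1·1 = 958879.
Total outcomes: 10! = 3628800.
Probability = 958879/3628800 = 958879/3628800.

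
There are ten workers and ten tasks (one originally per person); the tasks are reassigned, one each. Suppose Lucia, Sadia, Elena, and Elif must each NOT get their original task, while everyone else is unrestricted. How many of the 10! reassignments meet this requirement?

2399760

Let A_j be the event that the j-th constrained one is fixed. By inclusion-exclusion over the 4 events:
Σ_{j=0}^{4} (-1)^j C(4,j)(10-j)!
= C(4,0)·10! - C(4,1)·9! + C(4,2)·8! - C(4,3)·7! + C(4,4)·6!
= 3628800 - 1451520 + 241920 - 20160 + 720
= 2399760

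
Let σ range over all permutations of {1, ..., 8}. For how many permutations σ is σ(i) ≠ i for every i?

Recurrence: !8 = 8·!7 + (-1)^8.
!8 = 8·1854 + 1 = 14833

14833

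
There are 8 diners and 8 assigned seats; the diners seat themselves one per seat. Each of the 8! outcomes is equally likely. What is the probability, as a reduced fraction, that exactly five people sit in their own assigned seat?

Favorable outcomes: C(8,5)·!3 = 56·2 = 112.
Total outcomes: 8! = 40320.
Probability = 112/40320 = 1/360.

1/360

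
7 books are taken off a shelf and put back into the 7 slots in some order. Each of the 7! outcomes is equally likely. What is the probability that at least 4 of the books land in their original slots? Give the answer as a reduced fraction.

Favorable outcomes: Σ_{i≥4} C(7,i)·!(7-i) = 35·2 + 21·1 + 7·0 + 1·1 = 92.
Total outcomes: 7! = 5040.
Probability = 92/5040 = 23/1260.

23/1260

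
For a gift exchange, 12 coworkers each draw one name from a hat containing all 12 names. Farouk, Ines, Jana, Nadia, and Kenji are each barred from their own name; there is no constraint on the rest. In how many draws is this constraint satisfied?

312273360

Inclusion-exclusion on the 5 forbidden self-matches:
Σ_{j=0}^{5} (-1)^j C(5,j)(12-j)!
= C(5,0)·12! - C(5,1)·11! + C(5,2)·10! - C(5,3)·9! + C(5,4)·8! - C(5,5)·7!
= 479001600 - 199584000 + 36288000 - 3628800 + 201600 - 5040
= 312273360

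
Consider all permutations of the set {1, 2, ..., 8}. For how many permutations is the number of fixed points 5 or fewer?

40291

# with exactly i fixed is C(8,i)·!(8-i); sum over i=0..5:
  i=0: C(8,0)·!8 = 1·14833 = 14833
  i=1: C(8,1)·!7 = 8·1854 = 14832
  i=2: C(8,2)·!6 = 28·265 = 7420
  i=3: C(8,3)·!5 = 56·44 = 2464
  i=4: C(8,4)·!4 = 70·9 = 630
  i=5: C(8,5)·!3 = 56·2 = 112
Total = 40291.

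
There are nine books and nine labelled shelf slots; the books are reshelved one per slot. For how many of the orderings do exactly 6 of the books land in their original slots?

Choose which 6 of the 9 are fixed: C(9,6) = 84.
The remaining 3 must be deranged: !3 = 2.
Total: 84 × 2 = 168.

168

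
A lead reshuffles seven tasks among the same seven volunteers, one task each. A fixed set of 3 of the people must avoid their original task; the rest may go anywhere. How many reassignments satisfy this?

3216

Inclusion-exclusion on the 3 forbidden self-matches:
Σ_{j=0}^{3} (-1)^j C(3,j)(7-j)!
= C(3,0)·7! - C(3,1)·6! + C(3,2)·5! - C(3,3)·4!
= 5040 - 2160 + 360 - 24
= 3216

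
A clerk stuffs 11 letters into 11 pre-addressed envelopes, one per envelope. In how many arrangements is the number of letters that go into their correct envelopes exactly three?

Choose which 3 of the 11 are fixed: C(11,3) = 165.
The other 8 form a derangement: !8 = 14833.
Total: 165 × 14833 = 2447445.

2447445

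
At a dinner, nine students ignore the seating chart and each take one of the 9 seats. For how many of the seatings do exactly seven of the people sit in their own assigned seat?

Pick the 7 fixed positions: C(9,7) = 36 ways.
The remaining 2 must be deranged: !2 = 1.
Total: 36 × 1 = 36.

36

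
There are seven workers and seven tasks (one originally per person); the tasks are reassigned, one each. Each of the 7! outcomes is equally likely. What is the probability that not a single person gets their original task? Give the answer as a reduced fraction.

103/280

Favorable outcomes: !7 = 1854.
Total outcomes: 7! = 5040.
Probability = 1854/5040 = 103/280.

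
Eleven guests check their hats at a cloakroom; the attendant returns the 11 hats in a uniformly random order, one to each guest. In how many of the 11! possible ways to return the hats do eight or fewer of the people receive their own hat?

# with exactly i fixed is C(11,i)·!(11-i); sum over i=0..8:
  i=0: C(11,0)·!11 = 1·14684570 = 14684570
  i=1: C(11,1)·!10 = 11·1334961 = 14684571
  i=2: C(11,2)·!9 = 55·133496 = 7342280
  i=3: C(11,3)·!8 = 165·14833 = 2447445
  i=4: C(11,4)·!7 = 330·1854 = 611820
  i=5: C(11,5)·!6 = 462·265 = 122430
  i=6: C(11,6)·!5 = 462·44 = 20328
  i=7: C(11,7)·!4 = 330·9 = 2970
  i=8: C(11,8)·!3 = 165·2 = 330
Total = 39916744.

39916744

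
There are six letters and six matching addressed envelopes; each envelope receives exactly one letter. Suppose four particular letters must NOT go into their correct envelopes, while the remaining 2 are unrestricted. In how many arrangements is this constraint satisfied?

362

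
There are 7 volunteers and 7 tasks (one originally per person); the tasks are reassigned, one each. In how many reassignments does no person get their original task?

Use !n = n·!(n-1) + (-1)^n.
!7 = 7·265 - 1 = 1854

1854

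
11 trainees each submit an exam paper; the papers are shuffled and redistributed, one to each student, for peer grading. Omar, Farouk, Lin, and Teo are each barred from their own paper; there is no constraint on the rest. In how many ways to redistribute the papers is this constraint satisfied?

Inclusion-exclusion on the 4 forbidden self-matches:
Σ_{j=0}^{4} (-1)^j C(4,j)(11-j)!
= C(4,0)·11! - C(4,1)·10! + C(4,2)·9! - C(4,3)·8! + C(4,4)·7!
= 39916800 - 14515200 + 2177280 - 161280 + 5040
= 27422640

27422640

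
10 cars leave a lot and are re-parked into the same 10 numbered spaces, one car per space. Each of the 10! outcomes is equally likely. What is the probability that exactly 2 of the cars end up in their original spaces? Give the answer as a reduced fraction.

2119/11520

Favorable outcomes: C(10,2)·!8 = 45·14833 = 667485.
Total outcomes: 10! = 3628800.
Probability = 667485/3628800 = 2119/11520.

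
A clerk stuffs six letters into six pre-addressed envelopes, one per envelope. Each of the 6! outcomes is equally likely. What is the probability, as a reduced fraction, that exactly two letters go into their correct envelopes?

3/16

Favorable outcomes: C(6,2)·!4 = 15·9 = 135.
Total outcomes: 6! = 720.
Probability = 135/720 = 3/16.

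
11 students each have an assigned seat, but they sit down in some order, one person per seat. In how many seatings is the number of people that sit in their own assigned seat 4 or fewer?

Sum C(11,i)·!(11-i) for i = 0..4:
  i=0: C(11,0)·!11 = 1·14684570 = 14684570
  i=1: C(11,1)·!10 = 11·1334961 = 14684571
  i=2: C(11,2)·!9 = 55·133496 = 7342280
  i=3: C(11,3)·!8 = 165·14833 = 2447445
  i=4: C(11,4)·!7 = 330·1854 = 611820
Total = 39770686.

39770686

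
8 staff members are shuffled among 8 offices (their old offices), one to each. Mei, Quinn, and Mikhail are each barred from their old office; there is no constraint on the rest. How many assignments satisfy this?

27240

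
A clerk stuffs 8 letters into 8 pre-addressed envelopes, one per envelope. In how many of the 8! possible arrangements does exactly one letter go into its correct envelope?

Pick the single fixed position: C(8,1) = 8 ways.
The remaining 7 must be deranged: !7 = 1854.
Total: 8 × 1854 = 14832.

14832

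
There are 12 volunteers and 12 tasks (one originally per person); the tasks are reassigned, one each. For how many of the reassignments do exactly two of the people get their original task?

88107426

Choose which 2 of the 12 are fixed: C(12,2) = 66.
The other 10 form a derangement: !10 = 1334961.
Total: 66 × 1334961 = 88107426.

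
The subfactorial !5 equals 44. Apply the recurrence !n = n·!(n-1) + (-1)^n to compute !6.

265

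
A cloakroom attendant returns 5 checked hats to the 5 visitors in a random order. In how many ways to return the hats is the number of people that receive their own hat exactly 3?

10

Choose which 3 of the 5 are fixed: C(5,3) = 10.
The remaining 2 must be deranged: !2 = 1.
Total: 10 × 1 = 10.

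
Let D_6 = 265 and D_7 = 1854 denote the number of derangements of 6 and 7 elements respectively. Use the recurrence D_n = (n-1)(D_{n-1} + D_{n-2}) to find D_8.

14833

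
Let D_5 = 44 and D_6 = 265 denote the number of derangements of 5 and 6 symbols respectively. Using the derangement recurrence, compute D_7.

1854

D_7 = (7-1)·(D_6 + D_5) = 6·(265 + 44) = 6·309 = 1854.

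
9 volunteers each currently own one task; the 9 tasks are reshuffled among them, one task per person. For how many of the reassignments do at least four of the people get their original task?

6883

# with exactly i fixed is C(9,i)·!(9-i); sum over i=4..9:
  i=4: C(9,4)·!5 = 126·44 = 5544
  i=5: C(9,5)·!4 = 126·9 = 1134
  i=6: C(9,6)·!3 = 84·2 = 168
  i=7: C(9,7)·!2 = 36·1 = 36
  i=8: C(9,8)·!1 = 9·0 = 0
  i=9: C(9,9)·!0 = 1·1 = 1
Total = 6883.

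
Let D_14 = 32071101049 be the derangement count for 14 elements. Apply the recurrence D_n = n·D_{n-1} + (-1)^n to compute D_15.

481066515734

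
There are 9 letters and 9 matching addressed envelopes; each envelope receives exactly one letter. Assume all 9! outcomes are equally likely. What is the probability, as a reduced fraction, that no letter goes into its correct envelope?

Favorable outcomes: !9 = 133496.
Total outcomes: 9! = 362880.
Probability = 133496/362880 = 16687/45360.

16687/45360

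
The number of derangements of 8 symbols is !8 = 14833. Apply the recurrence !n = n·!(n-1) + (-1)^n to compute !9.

133496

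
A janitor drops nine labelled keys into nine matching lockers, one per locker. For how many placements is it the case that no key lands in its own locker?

The subfactorial !9 = [9!/e] (nearest integer).
9! = 362880, and 362880/e ≈ 133496.09, so !9 = 133496.

133496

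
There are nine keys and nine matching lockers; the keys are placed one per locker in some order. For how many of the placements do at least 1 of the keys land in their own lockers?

229384

Sum C(9,i)·!(9-i) for i = 1..9:
  i=1: C(9,1)·!8 = 9·14833 = 133497
  i=2: C(9,2)·!7 = 36·1854 = 66744
  i=3: C(9,3)·!6 = 84·265 = 22260
  i=4: C(9,4)·!5 = 126·44 = 5544
  i=5: C(9,5)·!4 = 126·9 = 1134
  i=6: C(9,6)·!3 = 84·2 = 168
  i=7: C(9,7)·!2 = 36·1 = 36
  i=8: C(9,8)·!1 = 9·0 = 0
  i=9: C(9,9)·!0 = 1·1 = 1
Total = 229384.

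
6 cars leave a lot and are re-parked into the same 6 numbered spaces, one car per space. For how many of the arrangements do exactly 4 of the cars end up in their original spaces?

Pick the 4 fixed positions: C(6,4) = 15 ways.
The remaining 2 must be deranged: !2 = 1.
Total: 15 × 1 = 15.

15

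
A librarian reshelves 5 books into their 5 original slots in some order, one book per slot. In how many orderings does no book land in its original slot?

44

The subfactorial !5 = [5!/e] (nearest integer).
5! = 120, and 120/e ≈ 44.15, so !5 = 44.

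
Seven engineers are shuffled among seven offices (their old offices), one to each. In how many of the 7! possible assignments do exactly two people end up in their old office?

Pick the 2 fixed positions: C(7,2) = 21 ways.
The other 5 form a derangement: !5 = 44.
Total: 21 × 44 = 924.

924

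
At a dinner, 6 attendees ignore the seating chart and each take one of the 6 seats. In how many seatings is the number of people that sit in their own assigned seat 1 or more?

Sum C(6,i)·!(6-i) for i = 1..6:
  i=1: C(6,1)·!5 = 6·44 = 264
  i=2: C(6,2)·!4 = 15·9 = 135
  i=3: C(6,3)·!3 = 20·2 = 40
  i=4: C(6,4)·!2 = 15·1 = 15
  i=5: C(6,5)·!1 = 6·0 = 0
  i=6: C(6,6)·!0 = 1·1 = 1
Total = 455.

455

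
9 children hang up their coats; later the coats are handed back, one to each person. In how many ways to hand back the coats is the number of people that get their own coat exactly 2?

Choose which 2 of the 9 are fixed: C(9,2) = 36.
The other 7 form a derangement: !7 = 1854.
Total: 36 × 1854 = 66744.

66744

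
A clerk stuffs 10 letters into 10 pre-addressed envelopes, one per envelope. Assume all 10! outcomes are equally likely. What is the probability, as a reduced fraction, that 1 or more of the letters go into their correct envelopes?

Favorable outcomes: Σ_{i≥1} C(10,i)·!(10-i) = 10·133496 + 45·14833 + 120·1854 + 210·265 + 252·44 + 210·9 + 120·2 + 45·1 + 10·0 + 1·1 = 2293839.
Total outcomes: 10! = 3628800.
Probability = 2293839/3628800 = 28319/44800.

28319/44800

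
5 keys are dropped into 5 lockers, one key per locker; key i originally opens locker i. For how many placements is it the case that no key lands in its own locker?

44

By inclusion-exclusion, !5 = Σ (-1)^k · 5!/k! for k=0..5
= 5! - 5!/1! + 5!/2! - 5!/3! + 5!/4! - 5!/5!
= 120 - 120 + 60 - 20 + 5 - 1
= 44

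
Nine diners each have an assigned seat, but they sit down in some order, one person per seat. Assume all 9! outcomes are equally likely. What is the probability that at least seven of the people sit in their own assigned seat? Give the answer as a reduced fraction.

Favorable outcomes: Σ_{i≥7} C(9,i)·!(9-i) = 36·1 + 9·0 + 1·1 = 37.
Total outcomes: 9! = 362880.
Probability = 37/362880 = 37/362880.

37/362880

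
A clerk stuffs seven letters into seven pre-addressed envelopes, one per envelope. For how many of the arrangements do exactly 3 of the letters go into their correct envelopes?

Pick the 3 fixed positions: C(7,3) = 35 ways.
The remaining 4 must be deranged: !4 = 9.
Total: 35 × 9 = 315.

315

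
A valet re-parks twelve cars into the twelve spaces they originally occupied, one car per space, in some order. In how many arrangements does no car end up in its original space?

176214841

Recurrence: !12 = 11·(!11 + !10).
!12 = 11·(14684570 + 1334961) = 11·16019531 = 176214841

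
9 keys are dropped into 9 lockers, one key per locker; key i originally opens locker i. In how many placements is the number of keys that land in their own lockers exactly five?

1134

Pick the 5 fixed positions: C(9,5) = 126 ways.
The remaining 4 must be deranged: !4 = 9.
Total: 126 × 9 = 1134.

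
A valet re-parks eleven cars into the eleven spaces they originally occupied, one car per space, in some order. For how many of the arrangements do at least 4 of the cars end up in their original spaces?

757934

Sum C(11,i)·!(11-i) for i = 4..11:
  i=4: C(11,4)·!7 = 330·1854 = 611820
  i=5: C(11,5)·!6 = 462·265 = 122430
  i=6: C(11,6)·!5 = 462·44 = 20328
  i=7: C(11,7)·!4 = 330·9 = 2970
  i=8: C(11,8)·!3 = 165·2 = 330
  i=9: C(11,9)·!2 = 55·1 = 55
  i=10: C(11,10)·!1 = 11·0 = 0
  i=11: C(11,11)·!0 = 1·1 = 1
Total = 757934.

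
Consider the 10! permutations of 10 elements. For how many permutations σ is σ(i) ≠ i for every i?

1334961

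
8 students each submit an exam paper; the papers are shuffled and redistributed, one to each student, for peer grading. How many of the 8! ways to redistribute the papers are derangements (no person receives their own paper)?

14833

The subfactorial !8 = [8!/e] (nearest integer).
8! = 40320, and 40320/e ≈ 14832.90, so !8 = 14833.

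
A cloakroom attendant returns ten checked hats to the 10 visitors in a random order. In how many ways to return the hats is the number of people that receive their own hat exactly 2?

Choose which 2 of the 10 are fixed: C(10,2) = 45.
The remaining 8 must be deranged: !8 = 14833.
Total: 45 × 14833 = 667485.

667485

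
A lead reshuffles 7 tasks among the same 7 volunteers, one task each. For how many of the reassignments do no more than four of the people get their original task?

Sum C(7,i)·!(7-i) for i = 0..4:
  i=0: C(7,0)·!7 = 1·1854 = 1854
  i=1: C(7,1)·!6 = 7·265 = 1855
  i=2: C(7,2)·!5 = 21·44 = 924
  i=3: C(7,3)·!4 = 35·9 = 315
  i=4: C(7,4)·!3 = 35·2 = 70
Total = 5018.

5018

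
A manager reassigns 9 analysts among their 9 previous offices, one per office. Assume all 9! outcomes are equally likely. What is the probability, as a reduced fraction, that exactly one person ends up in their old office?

Favorable outcomes: C(9,1)·!8 = 9·14833 = 133497.
Total outcomes: 9! = 362880.
Probability = 133497/362880 = 2119/5760.

2119/5760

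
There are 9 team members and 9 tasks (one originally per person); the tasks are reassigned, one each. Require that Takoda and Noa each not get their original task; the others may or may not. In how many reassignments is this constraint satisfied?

Let A_j be the event that the j-th constrained one is fixed. By inclusion-exclusion over the 2 events:
Σ_{j=0}^{2} (-1)^j C(2,j)(9-j)!
= C(2,0)·9! - C(2,1)·8! + C(2,2)·7!
= 362880 - 80640 + 5040
= 287280

287280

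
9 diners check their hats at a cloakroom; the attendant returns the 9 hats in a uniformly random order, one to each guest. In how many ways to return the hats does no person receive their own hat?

Recurrence: !9 = 9·!8 + (-1)^9.
!9 = 9·14833 - 1 = 133496

133496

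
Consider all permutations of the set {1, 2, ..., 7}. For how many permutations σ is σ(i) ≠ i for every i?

1854

!7 is the nearest integer to 7!/e.
7! = 5040, and 5040/e ≈ 1854.11, so !7 = 1854.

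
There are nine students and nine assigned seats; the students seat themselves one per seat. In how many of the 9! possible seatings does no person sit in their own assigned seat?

Recurrence: !9 = 8·(!8 + !7).
!9 = 8·(14833 + 1854) = 8·16687 = 133496

133496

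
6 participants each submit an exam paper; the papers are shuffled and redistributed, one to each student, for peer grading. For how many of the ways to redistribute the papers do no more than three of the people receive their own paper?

704

# with exactly i fixed is C(6,i)·!(6-i); sum over i=0..3:
  i=0: C(6,0)·!6 = 1·265 = 265
  i=1: C(6,1)·!5 = 6·44 = 264
  i=2: C(6,2)·!4 = 15·9 = 135
  i=3: C(6,3)·!3 = 20·2 = 40
Total = 704.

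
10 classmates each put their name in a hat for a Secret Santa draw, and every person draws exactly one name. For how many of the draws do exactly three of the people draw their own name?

222480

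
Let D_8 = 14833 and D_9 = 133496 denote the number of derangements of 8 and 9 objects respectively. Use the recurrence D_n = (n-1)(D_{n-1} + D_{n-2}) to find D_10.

D_10 = (10-1)·(D_9 + D_8) = 9·(133496 + 14833) = 9·148329 = 1334961.

1334961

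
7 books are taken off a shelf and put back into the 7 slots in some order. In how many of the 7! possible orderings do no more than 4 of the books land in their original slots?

Sum C(7,i)·!(7-i) for i = 0..4:
  i=0: C(7,0)·!7 = 1·1854 = 1854
  i=1: C(7,1)·!6 = 7·265 = 1855
  i=2: C(7,2)·!5 = 21·44 = 924
  i=3: C(7,3)·!4 = 35·9 = 315
  i=4: C(7,4)·!3 = 35·2 = 70
Total = 5018.

5018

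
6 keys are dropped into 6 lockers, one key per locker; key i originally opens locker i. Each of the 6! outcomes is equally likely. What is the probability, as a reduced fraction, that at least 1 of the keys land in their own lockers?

Favorable outcomes: Σ_{i≥1} C(6,i)·!(6-i) = 6·44 + 15·9 + 20·2 + 15·1 + 6·0 + 1·1 = 455.
Total outcomes: 6! = 720.
Probability = 455/720 = 91/144.

91/144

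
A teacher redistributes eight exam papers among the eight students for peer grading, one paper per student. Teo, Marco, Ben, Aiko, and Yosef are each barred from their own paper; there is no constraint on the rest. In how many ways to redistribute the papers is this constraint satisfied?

21234

Let A_j be the event that the j-th constrained one is fixed. By inclusion-exclusion over the 5 events:
Σ_{j=0}^{5} (-1)^j C(5,j)(8-j)!
= C(5,0)·8! - C(5,1)·7! + C(5,2)·6! - C(5,3)·5! + C(5,4)·4! - C(5,5)·3!
= 40320 - 25200 + 7200 - 1200 + 120 - 6
= 21234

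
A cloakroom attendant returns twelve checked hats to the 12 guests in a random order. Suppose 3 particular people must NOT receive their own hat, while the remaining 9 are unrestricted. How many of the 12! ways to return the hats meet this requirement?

369774720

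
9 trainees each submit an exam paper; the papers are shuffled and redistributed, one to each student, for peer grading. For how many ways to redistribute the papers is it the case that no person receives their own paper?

The number of derangements of 9 is !9 = Σ_{k=0}^{9} (-1)^k·9!/k!
= 9! - 9!/1! + 9!/2! - 9!/3! + 9!/4! - 9!/5! + 9!/6! - 9!/7! + 9!/8! - 9!/9!
= 362880 - 362880 + 181440 - 60480 + 15120 - 3024 + 504 - 72 + 9 - 1
= 133496

133496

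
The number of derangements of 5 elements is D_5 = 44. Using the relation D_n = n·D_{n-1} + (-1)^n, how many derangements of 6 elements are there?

265

D_6 = 6·44 + 1 = 265.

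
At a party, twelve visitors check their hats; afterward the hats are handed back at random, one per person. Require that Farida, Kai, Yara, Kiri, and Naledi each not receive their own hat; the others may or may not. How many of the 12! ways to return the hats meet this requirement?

312273360

Inclusion-exclusion on the 5 forbidden self-matches:
Σ_{j=0}^{5} (-1)^j C(5,j)(12-j)!
= C(5,0)·12! - C(5,1)·11! + C(5,2)·10! - C(5,3)·9! + C(5,4)·8! - C(5,5)·7!
= 479001600 - 199584000 + 36288000 - 3628800 + 201600 - 5040
= 312273360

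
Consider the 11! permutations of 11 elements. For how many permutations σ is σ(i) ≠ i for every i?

14684570

The subfactorial !11 = [11!/e] (nearest integer).
11! = 39916800, and 39916800/e ≈ 14684570.08, so !11 = 14684570.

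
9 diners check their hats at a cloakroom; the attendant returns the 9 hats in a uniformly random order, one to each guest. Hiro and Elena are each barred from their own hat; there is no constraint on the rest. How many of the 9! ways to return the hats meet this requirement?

Let A_j be the event that the j-th constrained one is fixed. By inclusion-exclusion over the 2 events:
Σ_{j=0}^{2} (-1)^j C(2,j)(9-j)!
= C(2,0)·9! - C(2,1)·8! + C(2,2)·7!
= 362880 - 80640 + 5040
= 287280

287280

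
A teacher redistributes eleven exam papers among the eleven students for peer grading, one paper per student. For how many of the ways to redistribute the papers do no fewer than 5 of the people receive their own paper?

# with exactly i fixed is C(11,i)·!(11-i); sum over i=5..11:
  i=5: C(11,5)·!6 = 462·265 = 122430
  i=6: C(11,6)·!5 = 462·44 = 20328
  i=7: C(11,7)·!4 = 330·9 = 2970
  i=8: C(11,8)·!3 = 165·2 = 330
  i=9: C(11,9)·!2 = 55·1 = 55
  i=10: C(11,10)·!1 = 11·0 = 0
  i=11: C(11,11)·!0 = 1·1 = 1
Total = 146114.

146114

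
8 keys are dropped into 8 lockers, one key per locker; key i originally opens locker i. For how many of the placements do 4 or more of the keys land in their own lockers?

771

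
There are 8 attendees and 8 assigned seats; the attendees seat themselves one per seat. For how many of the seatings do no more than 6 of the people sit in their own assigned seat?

Sum C(8,i)·!(8-i) for i = 0..6:
  i=0: C(8,0)·!8 = 1·14833 = 14833
  i=1: C(8,1)·!7 = 8·1854 = 14832
  i=2: C(8,2)·!6 = 28·265 = 7420
  i=3: C(8,3)·!5 = 56·44 = 2464
  i=4: C(8,4)·!4 = 70·9 = 630
  i=5: C(8,5)·!3 = 56·2 = 112
  i=6: C(8,6)·!2 = 28·1 = 28
Total = 40319.

40319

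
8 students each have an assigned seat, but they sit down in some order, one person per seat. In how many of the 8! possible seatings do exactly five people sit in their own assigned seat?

112

Pick the 5 fixed positions: C(8,5) = 56 ways.
The other 3 form a derangement: !3 = 2.
Total: 56 × 2 = 112.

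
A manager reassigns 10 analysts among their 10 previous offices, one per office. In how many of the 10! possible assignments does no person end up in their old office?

1334961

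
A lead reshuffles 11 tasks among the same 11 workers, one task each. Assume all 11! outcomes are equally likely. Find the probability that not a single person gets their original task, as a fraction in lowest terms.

1468457/3991680

Favorable outcomes: !11 = 14684570.
Total outcomes: 11! = 39916800.
Probability = 14684570/39916800 = 1468457/3991680.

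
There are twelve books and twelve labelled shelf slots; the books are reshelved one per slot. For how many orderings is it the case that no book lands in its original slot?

!12 = 12! · Σ_{k=0}^{12} (-1)^k/k!
= 12! - 12!/1! + 12!/2! - 12!/3! + 12!/4! - 12!/5! + 12!/6! - 12!/7! + 12!/8! - 12!/9! + 12!/10! - 12!/11! + 12!/12!
= 479001600 - 479001600 + 239500800 - 79833600 + 19958400 - 3991680 + 665280 - 95040 + 11880 - 1320 + 132 - 12 + 1
= 176214841

176214841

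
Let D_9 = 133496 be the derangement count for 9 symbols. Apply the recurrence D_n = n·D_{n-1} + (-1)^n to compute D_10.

1334961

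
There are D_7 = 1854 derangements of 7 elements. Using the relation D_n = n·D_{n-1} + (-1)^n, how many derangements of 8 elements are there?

14833

D_8 = 8·1854 + 1 = 14833.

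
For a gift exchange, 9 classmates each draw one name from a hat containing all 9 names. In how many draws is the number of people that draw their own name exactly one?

133497

Choose which one of the 9 is fixed: C(9,1) = 9.
The other 8 form a derangement: !8 = 14833.
Total: 9 × 14833 = 133497.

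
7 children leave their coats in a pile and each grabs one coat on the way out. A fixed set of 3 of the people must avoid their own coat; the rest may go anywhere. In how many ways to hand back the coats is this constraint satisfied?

3216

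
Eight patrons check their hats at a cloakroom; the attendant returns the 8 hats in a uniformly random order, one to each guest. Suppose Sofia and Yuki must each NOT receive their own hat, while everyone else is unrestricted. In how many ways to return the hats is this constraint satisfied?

30960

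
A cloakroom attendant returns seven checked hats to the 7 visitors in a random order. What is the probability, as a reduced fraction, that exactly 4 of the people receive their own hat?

1/72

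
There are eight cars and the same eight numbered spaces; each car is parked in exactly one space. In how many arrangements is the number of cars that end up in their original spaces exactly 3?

Choose which 3 of the 8 are fixed: C(8,3) = 56.
The remaining 5 must be deranged: !5 = 44.
Total: 56 × 44 = 2464.

2464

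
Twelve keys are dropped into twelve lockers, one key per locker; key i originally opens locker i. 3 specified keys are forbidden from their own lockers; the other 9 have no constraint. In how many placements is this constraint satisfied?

369774720

Let A_j be the event that the j-th constrained one is fixed. By inclusion-exclusion over the 3 events:
Σ_{j=0}^{3} (-1)^j C(3,j)(12-j)!
= C(3,0)·12! - C(3,1)·11! + C(3,2)·10! - C(3,3)·9!
= 479001600 - 119750400 + 10886400 - 362880
= 369774720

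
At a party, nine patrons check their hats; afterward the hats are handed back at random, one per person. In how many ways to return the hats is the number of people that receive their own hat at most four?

361541

Sum C(9,i)·!(9-i) for i = 0..4:
  i=0: C(9,0)·!9 = 1·133496 = 133496
  i=1: C(9,1)·!8 = 9·14833 = 133497
  i=2: C(9,2)·!7 = 36·1854 = 66744
  i=3: C(9,3)·!6 = 84·265 = 22260
  i=4: C(9,4)·!5 = 126·44 = 5544
Total = 361541.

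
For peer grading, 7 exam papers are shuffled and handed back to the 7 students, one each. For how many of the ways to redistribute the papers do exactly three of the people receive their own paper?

315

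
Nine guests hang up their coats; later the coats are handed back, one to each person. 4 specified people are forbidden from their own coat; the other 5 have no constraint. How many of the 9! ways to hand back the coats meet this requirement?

229080

Inclusion-exclusion on the 4 forbidden self-matches:
Σ_{j=0}^{4} (-1)^j C(4,j)(9-j)!
= C(4,0)·9! - C(4,1)·8! + C(4,2)·7! - C(4,3)·6! + C(4,4)·5!
= 362880 - 161280 + 30240 - 2880 + 120
= 229080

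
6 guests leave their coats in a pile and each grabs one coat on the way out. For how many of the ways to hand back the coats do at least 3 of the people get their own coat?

56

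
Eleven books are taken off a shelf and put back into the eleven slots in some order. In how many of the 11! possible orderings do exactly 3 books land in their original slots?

2447445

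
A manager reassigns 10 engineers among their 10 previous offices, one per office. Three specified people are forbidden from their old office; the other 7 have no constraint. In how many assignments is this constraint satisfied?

Inclusion-exclusion on the 3 forbidden self-matches:
Σ_{j=0}^{3} (-1)^j C(3,j)(10-j)!
= C(3,0)·10! - C(3,1)·9! + C(3,2)·8! - C(3,3)·7!
= 3628800 - 1088640 + 120960 - 5040
= 2656080

2656080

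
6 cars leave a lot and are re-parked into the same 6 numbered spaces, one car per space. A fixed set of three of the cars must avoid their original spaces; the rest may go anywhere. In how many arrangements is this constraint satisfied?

426

Inclusion-exclusion on the 3 forbidden self-matches:
Σ_{j=0}^{3} (-1)^j C(3,j)(6-j)!
= C(3,0)·6! - C(3,1)·5! + C(3,2)·4! - C(3,3)·3!
= 720 - 360 + 72 - 6
= 426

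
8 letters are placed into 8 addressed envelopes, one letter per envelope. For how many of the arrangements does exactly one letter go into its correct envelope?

14832

Pick the single fixed position: C(8,1) = 8 ways.
The remaining 7 must be deranged: !7 = 1854.
Total: 8 × 1854 = 14832.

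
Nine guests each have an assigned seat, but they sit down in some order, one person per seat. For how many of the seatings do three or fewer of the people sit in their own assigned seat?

# with exactly i fixed is C(9,i)·!(9-i); sum over i=0..3:
  i=0: C(9,0)·!9 = 1·133496 = 133496
  i=1: C(9,1)·!8 = 9·14833 = 133497
  i=2: C(9,2)·!7 = 36·1854 = 66744
  i=3: C(9,3)·!6 = 84·265 = 22260
Total = 355997.

355997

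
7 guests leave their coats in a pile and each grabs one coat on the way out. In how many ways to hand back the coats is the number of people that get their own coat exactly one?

1855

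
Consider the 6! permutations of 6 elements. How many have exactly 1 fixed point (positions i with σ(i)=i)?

Choose which one of the 6 is fixed: C(6,1) = 6.
The remaining 5 must be deranged: !5 = 44.
Total: 6 × 44 = 264.

264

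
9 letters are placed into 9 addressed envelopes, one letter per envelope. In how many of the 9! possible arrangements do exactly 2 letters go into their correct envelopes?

Pick the 2 fixed positions: C(9,2) = 36 ways.
The remaining 7 must be deranged: !7 = 1854.
Total: 36 × 1854 = 66744.

66744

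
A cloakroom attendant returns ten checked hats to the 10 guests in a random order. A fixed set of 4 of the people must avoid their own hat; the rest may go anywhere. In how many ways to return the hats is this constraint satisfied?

Let A_j be the event that the j-th constrained one is fixed. By inclusion-exclusion over the 4 events:
Σ_{j=0}^{4} (-1)^j C(4,j)(10-j)!
= C(4,0)·10! - C(4,1)·9! + C(4,2)·8! - C(4,3)·7! + C(4,4)·6!
= 3628800 - 1451520 + 241920 - 20160 + 720
= 2399760

2399760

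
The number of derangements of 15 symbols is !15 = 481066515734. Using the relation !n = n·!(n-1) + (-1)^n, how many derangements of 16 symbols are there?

7697064251745

!16 = 16·481066515734 + 1 = 7697064251745.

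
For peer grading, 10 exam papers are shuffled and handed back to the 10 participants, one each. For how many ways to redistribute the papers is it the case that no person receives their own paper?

1334961

The number of derangements of 10 is !10 = Σ_{k=0}^{10} (-1)^k·10!/k!
= 10! - 10!/1! + 10!/2! - 10!/3! + 10!/4! - 10!/5! + 10!/6! - 10!/7! + 10!/8! - 10!/9! + 10!/10!
= 3628800 - 3628800 + 1814400 - 604800 + 151200 - 30240 + 5040 - 720 + 90 - 10 + 1
= 1334961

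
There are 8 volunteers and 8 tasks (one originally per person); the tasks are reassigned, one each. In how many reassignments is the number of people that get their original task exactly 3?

Choose which 3 of the 8 are fixed: C(8,3) = 56.
The remaining 5 must be deranged: !5 = 44.
Total: 56 × 44 = 2464.

2464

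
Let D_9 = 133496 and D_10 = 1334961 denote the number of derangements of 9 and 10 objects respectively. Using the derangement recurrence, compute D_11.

14684570

D_11 = (11-1)·(D_10 + D_9) = 10·(1334961 + 133496) = 10·1468457 = 14684570.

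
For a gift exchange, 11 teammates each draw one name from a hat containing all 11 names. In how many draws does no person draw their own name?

14684570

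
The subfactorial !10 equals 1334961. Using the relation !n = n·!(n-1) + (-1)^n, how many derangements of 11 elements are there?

14684570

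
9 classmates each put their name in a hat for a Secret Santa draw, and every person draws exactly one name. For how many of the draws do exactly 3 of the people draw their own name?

22260

Choose which 3 of the 9 are fixed: C(9,3) = 84.
The remaining 6 must be deranged: !6 = 265.
Total: 84 × 265 = 22260.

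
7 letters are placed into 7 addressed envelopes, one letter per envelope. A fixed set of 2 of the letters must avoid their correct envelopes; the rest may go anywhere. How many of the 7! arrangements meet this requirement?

3720

Inclusion-exclusion on the 2 forbidden self-matches:
Σ_{j=0}^{2} (-1)^j C(2,j)(7-j)!
= C(2,0)·7! - C(2,1)·6! + C(2,2)·5!
= 5040 - 1440 + 120
= 3720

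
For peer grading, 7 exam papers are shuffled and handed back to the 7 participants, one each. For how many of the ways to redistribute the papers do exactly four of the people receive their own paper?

70

Choose which 4 of the 7 are fixed: C(7,4) = 35.
The remaining 3 must be deranged: !3 = 2.
Total: 35 × 2 = 70.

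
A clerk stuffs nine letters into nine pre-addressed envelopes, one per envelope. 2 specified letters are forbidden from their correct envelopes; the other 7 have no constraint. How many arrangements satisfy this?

Inclusion-exclusion on the 2 forbidden self-matches:
Σ_{j=0}^{2} (-1)^j C(2,j)(9-j)!
= C(2,0)·9! - C(2,1)·8! + C(2,2)·7!
= 362880 - 80640 + 5040
= 287280

287280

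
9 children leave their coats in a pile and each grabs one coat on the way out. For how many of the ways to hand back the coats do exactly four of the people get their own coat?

Pick the 4 fixed positions: C(9,4) = 126 ways.
The other 5 form a derangement: !5 = 44.
Total: 126 × 44 = 5544.

5544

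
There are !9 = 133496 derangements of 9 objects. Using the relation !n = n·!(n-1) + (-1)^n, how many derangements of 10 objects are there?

1334961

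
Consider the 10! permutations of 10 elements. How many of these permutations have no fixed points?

1334961

Recurrence: !10 = 10·!9 + (-1)^10.
!10 = 10·133496 + 1 = 1334961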